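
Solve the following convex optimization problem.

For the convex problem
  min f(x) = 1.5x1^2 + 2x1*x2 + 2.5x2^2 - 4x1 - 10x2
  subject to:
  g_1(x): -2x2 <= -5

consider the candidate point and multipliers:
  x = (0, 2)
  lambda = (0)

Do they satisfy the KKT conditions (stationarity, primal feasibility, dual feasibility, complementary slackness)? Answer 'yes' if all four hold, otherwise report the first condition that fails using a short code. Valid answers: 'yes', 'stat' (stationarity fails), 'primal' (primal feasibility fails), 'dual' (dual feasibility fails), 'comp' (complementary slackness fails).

Gradient of f: grad f(x) = Q x + c = (0, 0)
Constraint values g_i(x) = a_i^T x - b_i:
  g_1((0, 2)) = 1
Stationarity residual: grad f(x) + sum_i lambda_i a_i = (0, 0)
  -> stationarity OK
Primal feasibility (all g_i <= 0): FAILS
Dual feasibility (all lambda_i >= 0): OK
Complementary slackness (lambda_i * g_i(x) = 0 for all i): OK

Verdict: the first failing condition is primal_feasibility -> primal.

primal


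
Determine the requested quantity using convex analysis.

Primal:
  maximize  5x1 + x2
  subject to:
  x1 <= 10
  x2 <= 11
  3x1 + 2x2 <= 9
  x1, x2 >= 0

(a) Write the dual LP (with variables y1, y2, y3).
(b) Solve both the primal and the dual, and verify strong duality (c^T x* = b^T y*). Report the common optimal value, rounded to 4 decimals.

The standard primal-dual pair for 'max c^T x s.t. A x <= b, x >= 0' is:
  Dual:  min b^T y  s.t.  A^T y >= c,  y >= 0.

So the dual LP is:
  minimize  10y1 + 11y2 + 9y3
  subject to:
    y1 + 3y3 >= 5
    y2 + 2y3 >= 1
    y1, y2, y3 >= 0

Solving the primal: x* = (3, 0).
  primal value c^T x* = 15.
Solving the dual: y* = (0, 0, 1.6667).
  dual value b^T y* = 15.
Strong duality: c^T x* = b^T y*. Confirmed.

15


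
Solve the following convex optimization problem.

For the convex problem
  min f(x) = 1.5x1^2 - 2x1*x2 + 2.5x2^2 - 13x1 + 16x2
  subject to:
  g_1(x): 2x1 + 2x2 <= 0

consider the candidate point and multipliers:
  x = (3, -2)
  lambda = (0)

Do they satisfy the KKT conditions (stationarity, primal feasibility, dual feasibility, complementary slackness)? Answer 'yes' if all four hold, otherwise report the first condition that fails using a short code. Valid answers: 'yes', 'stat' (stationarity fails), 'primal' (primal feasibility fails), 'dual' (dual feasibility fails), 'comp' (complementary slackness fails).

Gradient of f: grad f(x) = Q x + c = (0, 0)
Constraint values g_i(x) = a_i^T x - b_i:
  g_1((3, -2)) = 2
Stationarity residual: grad f(x) + sum_i lambda_i a_i = (0, 0)
  -> stationarity OK
Primal feasibility (all g_i <= 0): FAILS
Dual feasibility (all lambda_i >= 0): OK
Complementary slackness (lambda_i * g_i(x) = 0 for all i): OK

Verdict: the first failing condition is primal_feasibility -> primal.

primal


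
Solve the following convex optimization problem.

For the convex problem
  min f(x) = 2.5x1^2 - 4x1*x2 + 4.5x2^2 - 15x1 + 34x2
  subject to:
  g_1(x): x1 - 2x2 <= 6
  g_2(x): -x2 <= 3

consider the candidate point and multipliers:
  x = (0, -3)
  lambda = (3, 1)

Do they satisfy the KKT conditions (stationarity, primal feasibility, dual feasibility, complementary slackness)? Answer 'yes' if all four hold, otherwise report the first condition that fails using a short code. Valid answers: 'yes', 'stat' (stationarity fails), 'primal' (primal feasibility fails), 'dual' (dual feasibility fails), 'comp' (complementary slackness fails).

Gradient of f: grad f(x) = Q x + c = (-3, 7)
Constraint values g_i(x) = a_i^T x - b_i:
  g_1((0, -3)) = 0
  g_2((0, -3)) = 0
Stationarity residual: grad f(x) + sum_i lambda_i a_i = (0, 0)
  -> stationarity OK
Primal feasibility (all g_i <= 0): OK
Dual feasibility (all lambda_i >= 0): OK
Complementary slackness (lambda_i * g_i(x) = 0 for all i): OK

Verdict: yes, KKT holds.

yes


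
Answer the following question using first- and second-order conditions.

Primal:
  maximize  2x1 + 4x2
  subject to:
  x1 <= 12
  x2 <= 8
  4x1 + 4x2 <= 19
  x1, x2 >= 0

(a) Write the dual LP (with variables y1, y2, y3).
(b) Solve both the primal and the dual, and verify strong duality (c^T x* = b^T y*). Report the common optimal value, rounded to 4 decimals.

The standard primal-dual pair for 'max c^T x s.t. A x <= b, x >= 0' is:
  Dual:  min b^T y  s.t.  A^T y >= c,  y >= 0.

So the dual LP is:
  minimize  12y1 + 8y2 + 19y3
  subject to:
    y1 + 4y3 >= 2
    y2 + 4y3 >= 4
    y1, y2, y3 >= 0

Solving the primal: x* = (0, 4.75).
  primal value c^T x* = 19.
Solving the dual: y* = (0, 0, 1).
  dual value b^T y* = 19.
Strong duality: c^T x* = b^T y*. Confirmed.

19


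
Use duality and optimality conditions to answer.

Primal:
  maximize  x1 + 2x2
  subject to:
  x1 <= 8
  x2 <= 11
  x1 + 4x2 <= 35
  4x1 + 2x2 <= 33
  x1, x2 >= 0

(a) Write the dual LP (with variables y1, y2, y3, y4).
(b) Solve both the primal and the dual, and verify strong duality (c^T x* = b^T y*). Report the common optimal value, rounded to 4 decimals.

The standard primal-dual pair for 'max c^T x s.t. A x <= b, x >= 0' is:
  Dual:  min b^T y  s.t.  A^T y >= c,  y >= 0.

So the dual LP is:
  minimize  8y1 + 11y2 + 35y3 + 33y4
  subject to:
    y1 + y3 + 4y4 >= 1
    y2 + 4y3 + 2y4 >= 2
    y1, y2, y3, y4 >= 0

Solving the primal: x* = (4.4286, 7.6429).
  primal value c^T x* = 19.7143.
Solving the dual: y* = (0, 0, 0.4286, 0.1429).
  dual value b^T y* = 19.7143.
Strong duality: c^T x* = b^T y*. Confirmed.

19.7143


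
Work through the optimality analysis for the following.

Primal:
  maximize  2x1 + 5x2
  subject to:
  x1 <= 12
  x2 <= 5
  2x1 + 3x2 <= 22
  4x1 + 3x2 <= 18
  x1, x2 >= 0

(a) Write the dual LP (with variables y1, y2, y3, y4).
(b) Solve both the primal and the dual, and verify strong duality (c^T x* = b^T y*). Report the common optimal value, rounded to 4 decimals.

The standard primal-dual pair for 'max c^T x s.t. A x <= b, x >= 0' is:
  Dual:  min b^T y  s.t.  A^T y >= c,  y >= 0.

So the dual LP is:
  minimize  12y1 + 5y2 + 22y3 + 18y4
  subject to:
    y1 + 2y3 + 4y4 >= 2
    y2 + 3y3 + 3y4 >= 5
    y1, y2, y3, y4 >= 0

Solving the primal: x* = (0.75, 5).
  primal value c^T x* = 26.5.
Solving the dual: y* = (0, 3.5, 0, 0.5).
  dual value b^T y* = 26.5.
Strong duality: c^T x* = b^T y*. Confirmed.

26.5


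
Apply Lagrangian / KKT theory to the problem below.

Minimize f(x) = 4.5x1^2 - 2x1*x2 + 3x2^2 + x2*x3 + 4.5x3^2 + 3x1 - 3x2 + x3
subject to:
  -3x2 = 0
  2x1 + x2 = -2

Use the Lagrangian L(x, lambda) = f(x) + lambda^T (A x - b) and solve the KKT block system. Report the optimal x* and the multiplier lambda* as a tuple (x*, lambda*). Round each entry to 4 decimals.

Form the Lagrangian:
  L(x, lambda) = (1/2) x^T Q x + c^T x + lambda^T (A x - b)
Stationarity (grad_x L = 0): Q x + c + A^T lambda = 0.
Primal feasibility: A x = b.

This gives the KKT block system:
  [ Q   A^T ] [ x     ]   [-c ]
  [ A    0  ] [ lambda ] = [ b ]

Solving the linear system:
  x*      = (-1, 0, -0.1111)
  lambda* = (0.6296, 3)
  f(x*)   = 1.4444

x* = (-1, 0, -0.1111), lambda* = (0.6296, 3)


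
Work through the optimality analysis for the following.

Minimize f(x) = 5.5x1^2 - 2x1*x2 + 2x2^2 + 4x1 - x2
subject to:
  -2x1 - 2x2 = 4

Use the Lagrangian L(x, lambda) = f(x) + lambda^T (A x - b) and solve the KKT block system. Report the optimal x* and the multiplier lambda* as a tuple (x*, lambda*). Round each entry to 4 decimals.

Form the Lagrangian:
  L(x, lambda) = (1/2) x^T Q x + c^T x + lambda^T (A x - b)
Stationarity (grad_x L = 0): Q x + c + A^T lambda = 0.
Primal feasibility: A x = b.

This gives the KKT block system:
  [ Q   A^T ] [ x     ]   [-c ]
  [ A    0  ] [ lambda ] = [ b ]

Solving the linear system:
  x*      = (-0.8947, -1.1053)
  lambda* = (-1.8158)
  f(x*)   = 2.3947

x* = (-0.8947, -1.1053), lambda* = (-1.8158)


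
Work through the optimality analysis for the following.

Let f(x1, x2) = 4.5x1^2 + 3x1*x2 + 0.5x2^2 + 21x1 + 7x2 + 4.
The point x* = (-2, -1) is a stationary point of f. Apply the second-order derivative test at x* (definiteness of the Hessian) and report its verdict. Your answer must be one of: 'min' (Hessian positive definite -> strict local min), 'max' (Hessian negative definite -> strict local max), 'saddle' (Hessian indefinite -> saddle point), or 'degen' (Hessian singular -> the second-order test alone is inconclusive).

Compute the Hessian H = grad^2 f:
  H = [[9, 3], [3, 1]]
Verify stationarity: grad f(x*) = H x* + g = (0, 0).
Eigenvalues of H: 0, 10.
H has a zero eigenvalue (singular; positive semidefinite but not definite), so H is neither positive definite, negative definite, nor indefinite. The second-order test alone is inconclusive -> degen.
(Indeed, f is constant along the null direction of H through x*, so x* is not a strict local extremum.)

degen


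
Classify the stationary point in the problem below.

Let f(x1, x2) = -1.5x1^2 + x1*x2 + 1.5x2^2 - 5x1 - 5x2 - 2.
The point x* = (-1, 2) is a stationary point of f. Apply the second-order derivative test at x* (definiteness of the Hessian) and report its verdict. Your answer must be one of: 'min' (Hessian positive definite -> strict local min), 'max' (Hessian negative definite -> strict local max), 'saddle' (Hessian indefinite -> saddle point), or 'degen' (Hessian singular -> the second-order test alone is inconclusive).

Compute the Hessian H = grad^2 f:
  H = [[-3, 1], [1, 3]]
Verify stationarity: grad f(x*) = H x* + g = (0, 0).
Eigenvalues of H: -3.1623, 3.1623.
Eigenvalues have mixed signs, so H is indefinite -> x* is a saddle point.

saddle


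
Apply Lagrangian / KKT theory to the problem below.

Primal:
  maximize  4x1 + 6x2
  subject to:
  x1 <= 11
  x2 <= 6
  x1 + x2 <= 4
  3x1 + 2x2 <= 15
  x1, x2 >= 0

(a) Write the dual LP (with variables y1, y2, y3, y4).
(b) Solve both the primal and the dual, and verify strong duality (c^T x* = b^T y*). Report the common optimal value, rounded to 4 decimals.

The standard primal-dual pair for 'max c^T x s.t. A x <= b, x >= 0' is:
  Dual:  min b^T y  s.t.  A^T y >= c,  y >= 0.

So the dual LP is:
  minimize  11y1 + 6y2 + 4y3 + 15y4
  subject to:
    y1 + y3 + 3y4 >= 4
    y2 + y3 + 2y4 >= 6
    y1, y2, y3, y4 >= 0

Solving the primal: x* = (0, 4).
  primal value c^T x* = 24.
Solving the dual: y* = (0, 0, 6, 0).
  dual value b^T y* = 24.
Strong duality: c^T x* = b^T y*. Confirmed.

24


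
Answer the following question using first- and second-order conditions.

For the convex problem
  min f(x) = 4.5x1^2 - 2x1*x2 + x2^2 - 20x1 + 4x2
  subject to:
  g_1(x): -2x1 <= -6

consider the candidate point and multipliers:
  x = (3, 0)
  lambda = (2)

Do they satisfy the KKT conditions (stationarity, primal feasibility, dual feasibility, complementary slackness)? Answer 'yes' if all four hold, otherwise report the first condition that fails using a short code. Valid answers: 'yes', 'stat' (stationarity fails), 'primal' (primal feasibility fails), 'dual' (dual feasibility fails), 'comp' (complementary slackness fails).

Gradient of f: grad f(x) = Q x + c = (7, -2)
Constraint values g_i(x) = a_i^T x - b_i:
  g_1((3, 0)) = 0
Stationarity residual: grad f(x) + sum_i lambda_i a_i = (3, -2)
  -> stationarity FAILS
Primal feasibility (all g_i <= 0): OK
Dual feasibility (all lambda_i >= 0): OK
Complementary slackness (lambda_i * g_i(x) = 0 for all i): OK

Verdict: the first failing condition is stationarity -> stat.

stat


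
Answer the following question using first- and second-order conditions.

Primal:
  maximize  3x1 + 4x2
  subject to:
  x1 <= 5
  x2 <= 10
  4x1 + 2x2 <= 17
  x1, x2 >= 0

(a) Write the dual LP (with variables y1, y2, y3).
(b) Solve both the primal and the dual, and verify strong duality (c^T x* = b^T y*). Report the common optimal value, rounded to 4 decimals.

The standard primal-dual pair for 'max c^T x s.t. A x <= b, x >= 0' is:
  Dual:  min b^T y  s.t.  A^T y >= c,  y >= 0.

So the dual LP is:
  minimize  5y1 + 10y2 + 17y3
  subject to:
    y1 + 4y3 >= 3
    y2 + 2y3 >= 4
    y1, y2, y3 >= 0

Solving the primal: x* = (0, 8.5).
  primal value c^T x* = 34.
Solving the dual: y* = (0, 0, 2).
  dual value b^T y* = 34.
Strong duality: c^T x* = b^T y*. Confirmed.

34


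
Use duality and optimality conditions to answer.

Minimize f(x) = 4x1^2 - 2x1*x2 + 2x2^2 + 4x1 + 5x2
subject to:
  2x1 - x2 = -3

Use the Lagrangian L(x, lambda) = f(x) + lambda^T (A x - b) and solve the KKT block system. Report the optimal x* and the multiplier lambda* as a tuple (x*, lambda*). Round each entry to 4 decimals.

Form the Lagrangian:
  L(x, lambda) = (1/2) x^T Q x + c^T x + lambda^T (A x - b)
Stationarity (grad_x L = 0): Q x + c + A^T lambda = 0.
Primal feasibility: A x = b.

This gives the KKT block system:
  [ Q   A^T ] [ x     ]   [-c ]
  [ A    0  ] [ lambda ] = [ b ]

Solving the linear system:
  x*      = (-2, -1)
  lambda* = (5)
  f(x*)   = 1

x* = (-2, -1), lambda* = (5)


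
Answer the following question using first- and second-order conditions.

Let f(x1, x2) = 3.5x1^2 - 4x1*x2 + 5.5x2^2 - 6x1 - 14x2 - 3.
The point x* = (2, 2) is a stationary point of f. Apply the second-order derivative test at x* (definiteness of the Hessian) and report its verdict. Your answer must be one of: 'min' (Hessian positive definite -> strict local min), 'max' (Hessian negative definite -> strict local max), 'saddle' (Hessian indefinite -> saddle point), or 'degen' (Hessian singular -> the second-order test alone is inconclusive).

Compute the Hessian H = grad^2 f:
  H = [[7, -4], [-4, 11]]
Verify stationarity: grad f(x*) = H x* + g = (0, 0).
Eigenvalues of H: 4.5279, 13.4721.
Both eigenvalues > 0, so H is positive definite -> x* is a strict local min.

min


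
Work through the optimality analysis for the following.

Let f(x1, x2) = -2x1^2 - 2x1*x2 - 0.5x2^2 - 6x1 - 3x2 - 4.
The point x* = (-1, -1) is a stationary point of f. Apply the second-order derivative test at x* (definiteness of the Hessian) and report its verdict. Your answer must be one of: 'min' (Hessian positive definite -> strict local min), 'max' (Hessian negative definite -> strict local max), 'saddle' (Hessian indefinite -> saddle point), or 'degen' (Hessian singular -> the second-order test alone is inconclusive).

Compute the Hessian H = grad^2 f:
  H = [[-4, -2], [-2, -1]]
Verify stationarity: grad f(x*) = H x* + g = (0, 0).
Eigenvalues of H: -5, 0.
H has a zero eigenvalue (singular; negative semidefinite but not definite), so H is neither positive definite, negative definite, nor indefinite. The second-order test alone is inconclusive -> degen.
(Indeed, f is constant along the null direction of H through x*, so x* is not a strict local extremum.)

degen


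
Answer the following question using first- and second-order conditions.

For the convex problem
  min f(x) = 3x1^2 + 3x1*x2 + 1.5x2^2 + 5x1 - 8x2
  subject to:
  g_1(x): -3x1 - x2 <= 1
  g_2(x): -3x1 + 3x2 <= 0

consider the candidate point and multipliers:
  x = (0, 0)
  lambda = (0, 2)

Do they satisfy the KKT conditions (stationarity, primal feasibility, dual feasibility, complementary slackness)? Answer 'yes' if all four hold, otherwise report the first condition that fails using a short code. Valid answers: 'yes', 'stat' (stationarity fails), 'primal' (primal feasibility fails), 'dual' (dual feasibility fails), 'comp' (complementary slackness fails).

Gradient of f: grad f(x) = Q x + c = (5, -8)
Constraint values g_i(x) = a_i^T x - b_i:
  g_1((0, 0)) = -1
  g_2((0, 0)) = 0
Stationarity residual: grad f(x) + sum_i lambda_i a_i = (-1, -2)
  -> stationarity FAILS
Primal feasibility (all g_i <= 0): OK
Dual feasibility (all lambda_i >= 0): OK
Complementary slackness (lambda_i * g_i(x) = 0 for all i): OK

Verdict: the first failing condition is stationarity -> stat.

stat


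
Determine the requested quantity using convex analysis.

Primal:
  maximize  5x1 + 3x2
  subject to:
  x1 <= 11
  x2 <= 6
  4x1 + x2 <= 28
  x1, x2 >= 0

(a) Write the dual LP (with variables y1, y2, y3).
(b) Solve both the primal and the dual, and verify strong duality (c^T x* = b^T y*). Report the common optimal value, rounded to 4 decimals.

The standard primal-dual pair for 'max c^T x s.t. A x <= b, x >= 0' is:
  Dual:  min b^T y  s.t.  A^T y >= c,  y >= 0.

So the dual LP is:
  minimize  11y1 + 6y2 + 28y3
  subject to:
    y1 + 4y3 >= 5
    y2 + y3 >= 3
    y1, y2, y3 >= 0

Solving the primal: x* = (5.5, 6).
  primal value c^T x* = 45.5.
Solving the dual: y* = (0, 1.75, 1.25).
  dual value b^T y* = 45.5.
Strong duality: c^T x* = b^T y*. Confirmed.

45.5


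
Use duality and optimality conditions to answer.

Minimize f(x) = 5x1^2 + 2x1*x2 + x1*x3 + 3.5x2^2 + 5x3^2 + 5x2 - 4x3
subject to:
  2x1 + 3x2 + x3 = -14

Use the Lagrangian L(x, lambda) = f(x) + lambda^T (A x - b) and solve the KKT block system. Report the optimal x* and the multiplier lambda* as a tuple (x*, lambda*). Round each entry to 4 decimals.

Form the Lagrangian:
  L(x, lambda) = (1/2) x^T Q x + c^T x + lambda^T (A x - b)
Stationarity (grad_x L = 0): Q x + c + A^T lambda = 0.
Primal feasibility: A x = b.

This gives the KKT block system:
  [ Q   A^T ] [ x     ]   [-c ]
  [ A    0  ] [ lambda ] = [ b ]

Solving the linear system:
  x*      = (-0.8104, -4.0122, -0.3425)
  lambda* = (8.2355)
  f(x*)   = 48.3028

x* = (-0.8104, -4.0122, -0.3425), lambda* = (8.2355)


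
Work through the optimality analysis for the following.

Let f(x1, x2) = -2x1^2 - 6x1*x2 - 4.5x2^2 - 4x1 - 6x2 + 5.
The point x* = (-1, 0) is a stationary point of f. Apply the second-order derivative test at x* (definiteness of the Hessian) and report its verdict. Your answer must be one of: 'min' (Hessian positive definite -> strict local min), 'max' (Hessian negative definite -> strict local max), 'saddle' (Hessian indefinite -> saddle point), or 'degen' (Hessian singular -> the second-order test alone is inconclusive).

Compute the Hessian H = grad^2 f:
  H = [[-4, -6], [-6, -9]]
Verify stationarity: grad f(x*) = H x* + g = (0, 0).
Eigenvalues of H: -13, 0.
H has a zero eigenvalue (singular; negative semidefinite but not definite), so H is neither positive definite, negative definite, nor indefinite. The second-order test alone is inconclusive -> degen.
(Indeed, f is constant along the null direction of H through x*, so x* is not a strict local extremum.)

degen


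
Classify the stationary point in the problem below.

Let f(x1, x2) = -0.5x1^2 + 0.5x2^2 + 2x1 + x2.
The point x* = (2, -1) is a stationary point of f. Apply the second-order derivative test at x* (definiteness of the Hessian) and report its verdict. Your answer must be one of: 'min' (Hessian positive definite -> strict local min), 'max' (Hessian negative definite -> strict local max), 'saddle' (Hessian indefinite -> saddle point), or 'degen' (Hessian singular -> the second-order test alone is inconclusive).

Compute the Hessian H = grad^2 f:
  H = [[-1, 0], [0, 1]]
Verify stationarity: grad f(x*) = H x* + g = (0, 0).
Eigenvalues of H: -1, 1.
Eigenvalues have mixed signs, so H is indefinite -> x* is a saddle point.

saddle


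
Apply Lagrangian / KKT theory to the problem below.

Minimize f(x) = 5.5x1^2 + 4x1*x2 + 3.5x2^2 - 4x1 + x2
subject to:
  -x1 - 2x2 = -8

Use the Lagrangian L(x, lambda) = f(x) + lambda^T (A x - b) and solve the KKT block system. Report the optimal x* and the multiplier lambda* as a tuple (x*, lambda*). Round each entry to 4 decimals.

Form the Lagrangian:
  L(x, lambda) = (1/2) x^T Q x + c^T x + lambda^T (A x - b)
Stationarity (grad_x L = 0): Q x + c + A^T lambda = 0.
Primal feasibility: A x = b.

This gives the KKT block system:
  [ Q   A^T ] [ x     ]   [-c ]
  [ A    0  ] [ lambda ] = [ b ]

Solving the linear system:
  x*      = (0.2857, 3.8571)
  lambda* = (14.5714)
  f(x*)   = 59.6429

x* = (0.2857, 3.8571), lambda* = (14.5714)


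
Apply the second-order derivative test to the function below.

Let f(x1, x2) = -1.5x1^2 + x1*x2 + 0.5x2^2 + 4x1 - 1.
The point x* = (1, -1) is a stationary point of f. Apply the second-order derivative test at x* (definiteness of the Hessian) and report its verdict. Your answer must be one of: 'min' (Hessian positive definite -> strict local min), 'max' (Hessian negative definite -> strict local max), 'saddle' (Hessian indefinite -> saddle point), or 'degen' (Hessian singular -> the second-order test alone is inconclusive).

Compute the Hessian H = grad^2 f:
  H = [[-3, 1], [1, 1]]
Verify stationarity: grad f(x*) = H x* + g = (0, 0).
Eigenvalues of H: -3.2361, 1.2361.
Eigenvalues have mixed signs, so H is indefinite -> x* is a saddle point.

saddle


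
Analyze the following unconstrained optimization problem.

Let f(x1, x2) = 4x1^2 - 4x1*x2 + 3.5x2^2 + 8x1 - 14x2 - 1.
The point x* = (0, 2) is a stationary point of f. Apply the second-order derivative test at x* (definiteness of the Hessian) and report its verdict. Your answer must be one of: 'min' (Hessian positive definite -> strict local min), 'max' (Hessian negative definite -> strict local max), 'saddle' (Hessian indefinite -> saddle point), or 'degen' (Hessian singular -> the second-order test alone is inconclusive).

Compute the Hessian H = grad^2 f:
  H = [[8, -4], [-4, 7]]
Verify stationarity: grad f(x*) = H x* + g = (0, 0).
Eigenvalues of H: 3.4689, 11.5311.
Both eigenvalues > 0, so H is positive definite -> x* is a strict local min.

min


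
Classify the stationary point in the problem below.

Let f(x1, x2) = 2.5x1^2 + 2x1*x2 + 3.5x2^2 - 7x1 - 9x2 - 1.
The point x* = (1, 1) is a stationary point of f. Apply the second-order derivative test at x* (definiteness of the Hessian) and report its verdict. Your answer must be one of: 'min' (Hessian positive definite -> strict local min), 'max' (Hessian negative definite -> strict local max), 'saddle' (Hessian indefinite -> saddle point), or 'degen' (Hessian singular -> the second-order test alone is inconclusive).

Compute the Hessian H = grad^2 f:
  H = [[5, 2], [2, 7]]
Verify stationarity: grad f(x*) = H x* + g = (0, 0).
Eigenvalues of H: 3.7639, 8.2361.
Both eigenvalues > 0, so H is positive definite -> x* is a strict local min.

min


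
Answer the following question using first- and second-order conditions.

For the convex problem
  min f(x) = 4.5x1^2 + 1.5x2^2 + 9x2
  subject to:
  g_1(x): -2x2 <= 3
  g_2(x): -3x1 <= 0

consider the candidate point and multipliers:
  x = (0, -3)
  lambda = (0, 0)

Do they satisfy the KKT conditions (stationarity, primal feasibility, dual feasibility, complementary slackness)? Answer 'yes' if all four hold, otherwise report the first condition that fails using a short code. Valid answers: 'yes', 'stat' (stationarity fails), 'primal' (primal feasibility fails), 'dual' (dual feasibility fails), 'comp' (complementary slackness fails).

Gradient of f: grad f(x) = Q x + c = (0, 0)
Constraint values g_i(x) = a_i^T x - b_i:
  g_1((0, -3)) = 3
  g_2((0, -3)) = 0
Stationarity residual: grad f(x) + sum_i lambda_i a_i = (0, 0)
  -> stationarity OK
Primal feasibility (all g_i <= 0): FAILS
Dual feasibility (all lambda_i >= 0): OK
Complementary slackness (lambda_i * g_i(x) = 0 for all i): OK

Verdict: the first failing condition is primal_feasibility -> primal.

primal


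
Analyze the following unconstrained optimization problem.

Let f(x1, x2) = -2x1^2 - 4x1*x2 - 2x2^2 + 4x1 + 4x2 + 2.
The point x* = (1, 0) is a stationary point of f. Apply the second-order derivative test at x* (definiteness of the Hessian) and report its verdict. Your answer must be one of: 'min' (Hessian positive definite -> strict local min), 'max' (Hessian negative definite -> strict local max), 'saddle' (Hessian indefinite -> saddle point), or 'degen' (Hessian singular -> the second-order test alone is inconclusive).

Compute the Hessian H = grad^2 f:
  H = [[-4, -4], [-4, -4]]
Verify stationarity: grad f(x*) = H x* + g = (0, 0).
Eigenvalues of H: -8, 0.
H has a zero eigenvalue (singular; negative semidefinite but not definite), so H is neither positive definite, negative definite, nor indefinite. The second-order test alone is inconclusive -> degen.
(Indeed, f is constant along the null direction of H through x*, so x* is not a strict local extremum.)

degen


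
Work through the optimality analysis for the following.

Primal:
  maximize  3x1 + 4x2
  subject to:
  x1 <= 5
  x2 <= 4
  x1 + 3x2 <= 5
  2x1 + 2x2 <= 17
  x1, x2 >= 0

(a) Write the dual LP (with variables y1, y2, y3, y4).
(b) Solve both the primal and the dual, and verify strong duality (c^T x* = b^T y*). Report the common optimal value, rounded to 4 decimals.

The standard primal-dual pair for 'max c^T x s.t. A x <= b, x >= 0' is:
  Dual:  min b^T y  s.t.  A^T y >= c,  y >= 0.

So the dual LP is:
  minimize  5y1 + 4y2 + 5y3 + 17y4
  subject to:
    y1 + y3 + 2y4 >= 3
    y2 + 3y3 + 2y4 >= 4
    y1, y2, y3, y4 >= 0

Solving the primal: x* = (5, 0).
  primal value c^T x* = 15.
Solving the dual: y* = (1.6667, 0, 1.3333, 0).
  dual value b^T y* = 15.
Strong duality: c^T x* = b^T y*. Confirmed.

15


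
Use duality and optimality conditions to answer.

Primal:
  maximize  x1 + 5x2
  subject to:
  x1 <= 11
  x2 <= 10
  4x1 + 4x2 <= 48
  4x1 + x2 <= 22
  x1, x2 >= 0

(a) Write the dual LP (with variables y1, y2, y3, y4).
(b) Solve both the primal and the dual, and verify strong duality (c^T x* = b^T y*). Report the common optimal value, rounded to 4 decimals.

The standard primal-dual pair for 'max c^T x s.t. A x <= b, x >= 0' is:
  Dual:  min b^T y  s.t.  A^T y >= c,  y >= 0.

So the dual LP is:
  minimize  11y1 + 10y2 + 48y3 + 22y4
  subject to:
    y1 + 4y3 + 4y4 >= 1
    y2 + 4y3 + y4 >= 5
    y1, y2, y3, y4 >= 0

Solving the primal: x* = (2, 10).
  primal value c^T x* = 52.
Solving the dual: y* = (0, 4, 0.25, 0).
  dual value b^T y* = 52.
Strong duality: c^T x* = b^T y*. Confirmed.

52


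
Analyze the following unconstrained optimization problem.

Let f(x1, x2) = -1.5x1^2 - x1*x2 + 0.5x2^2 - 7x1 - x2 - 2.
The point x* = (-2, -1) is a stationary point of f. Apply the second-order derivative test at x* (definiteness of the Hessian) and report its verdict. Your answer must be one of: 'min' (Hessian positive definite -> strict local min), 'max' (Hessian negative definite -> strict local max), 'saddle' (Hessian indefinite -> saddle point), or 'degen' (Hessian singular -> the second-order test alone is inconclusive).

Compute the Hessian H = grad^2 f:
  H = [[-3, -1], [-1, 1]]
Verify stationarity: grad f(x*) = H x* + g = (0, 0).
Eigenvalues of H: -3.2361, 1.2361.
Eigenvalues have mixed signs, so H is indefinite -> x* is a saddle point.

saddle


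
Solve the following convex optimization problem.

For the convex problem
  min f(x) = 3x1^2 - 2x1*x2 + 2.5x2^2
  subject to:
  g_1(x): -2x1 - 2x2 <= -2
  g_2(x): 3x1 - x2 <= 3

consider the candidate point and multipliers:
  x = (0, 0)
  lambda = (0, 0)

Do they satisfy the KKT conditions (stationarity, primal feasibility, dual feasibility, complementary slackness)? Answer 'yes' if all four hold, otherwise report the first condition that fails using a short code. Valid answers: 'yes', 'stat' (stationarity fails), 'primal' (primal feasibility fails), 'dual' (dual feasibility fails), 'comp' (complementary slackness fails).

Gradient of f: grad f(x) = Q x + c = (0, 0)
Constraint values g_i(x) = a_i^T x - b_i:
  g_1((0, 0)) = 2
  g_2((0, 0)) = -3
Stationarity residual: grad f(x) + sum_i lambda_i a_i = (0, 0)
  -> stationarity OK
Primal feasibility (all g_i <= 0): FAILS
Dual feasibility (all lambda_i >= 0): OK
Complementary slackness (lambda_i * g_i(x) = 0 for all i): OK

Verdict: the first failing condition is primal_feasibility -> primal.

primal


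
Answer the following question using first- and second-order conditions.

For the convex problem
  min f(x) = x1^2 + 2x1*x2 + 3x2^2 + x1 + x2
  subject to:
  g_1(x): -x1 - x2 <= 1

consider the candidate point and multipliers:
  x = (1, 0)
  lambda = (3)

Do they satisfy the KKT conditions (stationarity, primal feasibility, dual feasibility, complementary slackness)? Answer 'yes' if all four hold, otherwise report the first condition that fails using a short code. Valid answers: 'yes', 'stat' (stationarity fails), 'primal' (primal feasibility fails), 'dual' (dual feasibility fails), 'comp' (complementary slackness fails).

Gradient of f: grad f(x) = Q x + c = (3, 3)
Constraint values g_i(x) = a_i^T x - b_i:
  g_1((1, 0)) = -2
Stationarity residual: grad f(x) + sum_i lambda_i a_i = (0, 0)
  -> stationarity OK
Primal feasibility (all g_i <= 0): OK
Dual feasibility (all lambda_i >= 0): OK
Complementary slackness (lambda_i * g_i(x) = 0 for all i): FAILS

Verdict: the first failing condition is complementary_slackness -> comp.

comp


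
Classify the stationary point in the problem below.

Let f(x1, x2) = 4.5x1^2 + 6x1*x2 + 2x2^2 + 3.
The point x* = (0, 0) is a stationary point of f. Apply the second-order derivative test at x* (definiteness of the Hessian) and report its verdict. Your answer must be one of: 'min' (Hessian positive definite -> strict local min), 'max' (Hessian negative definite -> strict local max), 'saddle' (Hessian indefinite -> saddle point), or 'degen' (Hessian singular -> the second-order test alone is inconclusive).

Compute the Hessian H = grad^2 f:
  H = [[9, 6], [6, 4]]
Verify stationarity: grad f(x*) = H x* + g = (0, 0).
Eigenvalues of H: 0, 13.
H has a zero eigenvalue (singular; positive semidefinite but not definite), so H is neither positive definite, negative definite, nor indefinite. The second-order test alone is inconclusive -> degen.
(Indeed, f is constant along the null direction of H through x*, so x* is not a strict local extremum.)

degen


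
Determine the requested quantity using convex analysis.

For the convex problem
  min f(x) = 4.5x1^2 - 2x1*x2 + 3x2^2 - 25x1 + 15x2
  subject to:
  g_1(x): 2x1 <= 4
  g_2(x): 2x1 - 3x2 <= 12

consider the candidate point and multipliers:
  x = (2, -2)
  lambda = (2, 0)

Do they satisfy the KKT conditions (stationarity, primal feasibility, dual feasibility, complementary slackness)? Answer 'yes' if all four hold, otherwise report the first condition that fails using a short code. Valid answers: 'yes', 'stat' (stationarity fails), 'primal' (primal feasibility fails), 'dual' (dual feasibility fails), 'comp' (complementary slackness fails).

Gradient of f: grad f(x) = Q x + c = (-3, -1)
Constraint values g_i(x) = a_i^T x - b_i:
  g_1((2, -2)) = 0
  g_2((2, -2)) = -2
Stationarity residual: grad f(x) + sum_i lambda_i a_i = (1, -1)
  -> stationarity FAILS
Primal feasibility (all g_i <= 0): OK
Dual feasibility (all lambda_i >= 0): OK
Complementary slackness (lambda_i * g_i(x) = 0 for all i): OK

Verdict: the first failing condition is stationarity -> stat.

stat


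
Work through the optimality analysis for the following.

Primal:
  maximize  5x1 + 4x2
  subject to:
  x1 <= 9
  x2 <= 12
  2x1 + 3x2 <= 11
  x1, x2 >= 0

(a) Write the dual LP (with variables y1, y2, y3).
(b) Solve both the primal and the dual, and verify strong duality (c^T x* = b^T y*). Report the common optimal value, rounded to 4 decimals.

The standard primal-dual pair for 'max c^T x s.t. A x <= b, x >= 0' is:
  Dual:  min b^T y  s.t.  A^T y >= c,  y >= 0.

So the dual LP is:
  minimize  9y1 + 12y2 + 11y3
  subject to:
    y1 + 2y3 >= 5
    y2 + 3y3 >= 4
    y1, y2, y3 >= 0

Solving the primal: x* = (5.5, 0).
  primal value c^T x* = 27.5.
Solving the dual: y* = (0, 0, 2.5).
  dual value b^T y* = 27.5.
Strong duality: c^T x* = b^T y*. Confirmed.

27.5


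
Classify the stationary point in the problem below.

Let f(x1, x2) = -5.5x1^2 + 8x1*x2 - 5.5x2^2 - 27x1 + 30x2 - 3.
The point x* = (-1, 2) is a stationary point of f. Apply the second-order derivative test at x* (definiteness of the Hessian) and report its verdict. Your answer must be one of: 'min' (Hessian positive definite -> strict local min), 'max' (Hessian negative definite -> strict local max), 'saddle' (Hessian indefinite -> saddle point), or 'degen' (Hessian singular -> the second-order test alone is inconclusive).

Compute the Hessian H = grad^2 f:
  H = [[-11, 8], [8, -11]]
Verify stationarity: grad f(x*) = H x* + g = (0, 0).
Eigenvalues of H: -19, -3.
Both eigenvalues < 0, so H is negative definite -> x* is a strict local max.

max


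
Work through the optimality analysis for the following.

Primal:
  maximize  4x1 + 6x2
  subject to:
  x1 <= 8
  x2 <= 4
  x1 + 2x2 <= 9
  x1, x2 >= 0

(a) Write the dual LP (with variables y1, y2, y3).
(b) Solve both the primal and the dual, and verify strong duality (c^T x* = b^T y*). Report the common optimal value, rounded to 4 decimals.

The standard primal-dual pair for 'max c^T x s.t. A x <= b, x >= 0' is:
  Dual:  min b^T y  s.t.  A^T y >= c,  y >= 0.

So the dual LP is:
  minimize  8y1 + 4y2 + 9y3
  subject to:
    y1 + y3 >= 4
    y2 + 2y3 >= 6
    y1, y2, y3 >= 0

Solving the primal: x* = (8, 0.5).
  primal value c^T x* = 35.
Solving the dual: y* = (1, 0, 3).
  dual value b^T y* = 35.
Strong duality: c^T x* = b^T y*. Confirmed.

35


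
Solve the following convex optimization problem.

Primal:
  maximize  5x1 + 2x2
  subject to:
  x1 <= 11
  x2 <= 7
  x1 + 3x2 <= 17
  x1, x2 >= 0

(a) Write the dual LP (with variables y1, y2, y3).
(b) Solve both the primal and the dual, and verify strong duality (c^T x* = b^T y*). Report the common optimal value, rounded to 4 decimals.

The standard primal-dual pair for 'max c^T x s.t. A x <= b, x >= 0' is:
  Dual:  min b^T y  s.t.  A^T y >= c,  y >= 0.

So the dual LP is:
  minimize  11y1 + 7y2 + 17y3
  subject to:
    y1 + y3 >= 5
    y2 + 3y3 >= 2
    y1, y2, y3 >= 0

Solving the primal: x* = (11, 2).
  primal value c^T x* = 59.
Solving the dual: y* = (4.3333, 0, 0.6667).
  dual value b^T y* = 59.
Strong duality: c^T x* = b^T y*. Confirmed.

59


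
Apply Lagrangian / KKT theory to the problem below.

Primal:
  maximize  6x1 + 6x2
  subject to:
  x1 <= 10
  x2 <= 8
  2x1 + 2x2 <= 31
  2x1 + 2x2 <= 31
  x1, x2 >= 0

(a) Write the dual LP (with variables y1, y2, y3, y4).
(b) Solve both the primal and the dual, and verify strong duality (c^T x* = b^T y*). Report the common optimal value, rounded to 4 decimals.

The standard primal-dual pair for 'max c^T x s.t. A x <= b, x >= 0' is:
  Dual:  min b^T y  s.t.  A^T y >= c,  y >= 0.

So the dual LP is:
  minimize  10y1 + 8y2 + 31y3 + 31y4
  subject to:
    y1 + 2y3 + 2y4 >= 6
    y2 + 2y3 + 2y4 >= 6
    y1, y2, y3, y4 >= 0

Solving the primal: x* = (7.5, 8).
  primal value c^T x* = 93.
Solving the dual: y* = (0, 0, 3, 0).
  dual value b^T y* = 93.
Strong duality: c^T x* = b^T y*. Confirmed.

93


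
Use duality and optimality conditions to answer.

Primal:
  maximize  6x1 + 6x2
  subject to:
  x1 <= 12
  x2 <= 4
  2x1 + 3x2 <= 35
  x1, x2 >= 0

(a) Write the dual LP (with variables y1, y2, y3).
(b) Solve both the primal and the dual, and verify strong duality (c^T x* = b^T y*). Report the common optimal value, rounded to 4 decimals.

The standard primal-dual pair for 'max c^T x s.t. A x <= b, x >= 0' is:
  Dual:  min b^T y  s.t.  A^T y >= c,  y >= 0.

So the dual LP is:
  minimize  12y1 + 4y2 + 35y3
  subject to:
    y1 + 2y3 >= 6
    y2 + 3y3 >= 6
    y1, y2, y3 >= 0

Solving the primal: x* = (12, 3.6667).
  primal value c^T x* = 94.
Solving the dual: y* = (2, 0, 2).
  dual value b^T y* = 94.
Strong duality: c^T x* = b^T y*. Confirmed.

94


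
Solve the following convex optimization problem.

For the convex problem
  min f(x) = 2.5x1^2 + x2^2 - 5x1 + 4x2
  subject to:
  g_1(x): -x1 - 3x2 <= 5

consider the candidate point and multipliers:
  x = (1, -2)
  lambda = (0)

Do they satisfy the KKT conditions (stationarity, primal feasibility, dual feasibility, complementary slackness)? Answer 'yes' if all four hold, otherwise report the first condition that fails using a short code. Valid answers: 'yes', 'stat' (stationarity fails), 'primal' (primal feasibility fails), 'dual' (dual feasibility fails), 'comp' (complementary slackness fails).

Gradient of f: grad f(x) = Q x + c = (0, 0)
Constraint values g_i(x) = a_i^T x - b_i:
  g_1((1, -2)) = 0
Stationarity residual: grad f(x) + sum_i lambda_i a_i = (0, 0)
  -> stationarity OK
Primal feasibility (all g_i <= 0): OK
Dual feasibility (all lambda_i >= 0): OK
Complementary slackness (lambda_i * g_i(x) = 0 for all i): OK

Verdict: yes, KKT holds.

yes


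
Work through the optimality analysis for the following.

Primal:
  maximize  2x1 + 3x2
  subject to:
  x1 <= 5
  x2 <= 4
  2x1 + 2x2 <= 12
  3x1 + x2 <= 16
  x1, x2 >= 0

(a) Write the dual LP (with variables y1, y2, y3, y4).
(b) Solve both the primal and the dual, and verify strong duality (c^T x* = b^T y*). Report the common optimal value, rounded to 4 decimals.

The standard primal-dual pair for 'max c^T x s.t. A x <= b, x >= 0' is:
  Dual:  min b^T y  s.t.  A^T y >= c,  y >= 0.

So the dual LP is:
  minimize  5y1 + 4y2 + 12y3 + 16y4
  subject to:
    y1 + 2y3 + 3y4 >= 2
    y2 + 2y3 + y4 >= 3
    y1, y2, y3, y4 >= 0

Solving the primal: x* = (2, 4).
  primal value c^T x* = 16.
Solving the dual: y* = (0, 1, 1, 0).
  dual value b^T y* = 16.
Strong duality: c^T x* = b^T y*. Confirmed.

16


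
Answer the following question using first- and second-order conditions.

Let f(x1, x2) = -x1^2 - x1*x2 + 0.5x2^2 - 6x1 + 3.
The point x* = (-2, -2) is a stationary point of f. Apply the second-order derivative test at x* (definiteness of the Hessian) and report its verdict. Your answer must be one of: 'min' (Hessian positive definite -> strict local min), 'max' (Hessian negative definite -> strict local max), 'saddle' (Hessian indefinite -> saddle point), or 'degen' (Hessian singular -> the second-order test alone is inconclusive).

Compute the Hessian H = grad^2 f:
  H = [[-2, -1], [-1, 1]]
Verify stationarity: grad f(x*) = H x* + g = (0, 0).
Eigenvalues of H: -2.3028, 1.3028.
Eigenvalues have mixed signs, so H is indefinite -> x* is a saddle point.

saddle


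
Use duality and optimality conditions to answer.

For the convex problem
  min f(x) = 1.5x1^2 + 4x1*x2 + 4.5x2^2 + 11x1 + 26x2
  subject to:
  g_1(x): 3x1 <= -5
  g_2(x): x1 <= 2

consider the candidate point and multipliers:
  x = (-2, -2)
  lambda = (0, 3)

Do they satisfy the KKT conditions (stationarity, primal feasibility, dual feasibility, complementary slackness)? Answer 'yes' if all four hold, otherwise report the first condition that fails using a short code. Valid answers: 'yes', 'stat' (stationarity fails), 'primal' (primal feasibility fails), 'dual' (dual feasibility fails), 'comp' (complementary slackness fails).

Gradient of f: grad f(x) = Q x + c = (-3, 0)
Constraint values g_i(x) = a_i^T x - b_i:
  g_1((-2, -2)) = -1
  g_2((-2, -2)) = -4
Stationarity residual: grad f(x) + sum_i lambda_i a_i = (0, 0)
  -> stationarity OK
Primal feasibility (all g_i <= 0): OK
Dual feasibility (all lambda_i >= 0): OK
Complementary slackness (lambda_i * g_i(x) = 0 for all i): FAILS

Verdict: the first failing condition is complementary_slackness -> comp.

comp


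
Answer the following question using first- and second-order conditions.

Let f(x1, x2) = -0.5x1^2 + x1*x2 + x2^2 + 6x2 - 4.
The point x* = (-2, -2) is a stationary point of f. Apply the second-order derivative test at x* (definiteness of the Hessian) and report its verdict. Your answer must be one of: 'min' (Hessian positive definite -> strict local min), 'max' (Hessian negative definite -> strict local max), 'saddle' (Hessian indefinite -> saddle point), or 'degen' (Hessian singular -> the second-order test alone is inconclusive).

Compute the Hessian H = grad^2 f:
  H = [[-1, 1], [1, 2]]
Verify stationarity: grad f(x*) = H x* + g = (0, 0).
Eigenvalues of H: -1.3028, 2.3028.
Eigenvalues have mixed signs, so H is indefinite -> x* is a saddle point.

saddle


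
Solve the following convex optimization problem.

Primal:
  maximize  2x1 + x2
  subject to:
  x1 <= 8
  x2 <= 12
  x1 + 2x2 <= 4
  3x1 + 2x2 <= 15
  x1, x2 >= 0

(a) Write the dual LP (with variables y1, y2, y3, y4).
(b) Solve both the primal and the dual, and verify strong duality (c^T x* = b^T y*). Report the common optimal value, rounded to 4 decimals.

The standard primal-dual pair for 'max c^T x s.t. A x <= b, x >= 0' is:
  Dual:  min b^T y  s.t.  A^T y >= c,  y >= 0.

So the dual LP is:
  minimize  8y1 + 12y2 + 4y3 + 15y4
  subject to:
    y1 + y3 + 3y4 >= 2
    y2 + 2y3 + 2y4 >= 1
    y1, y2, y3, y4 >= 0

Solving the primal: x* = (4, 0).
  primal value c^T x* = 8.
Solving the dual: y* = (0, 0, 2, 0).
  dual value b^T y* = 8.
Strong duality: c^T x* = b^T y*. Confirmed.

8
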